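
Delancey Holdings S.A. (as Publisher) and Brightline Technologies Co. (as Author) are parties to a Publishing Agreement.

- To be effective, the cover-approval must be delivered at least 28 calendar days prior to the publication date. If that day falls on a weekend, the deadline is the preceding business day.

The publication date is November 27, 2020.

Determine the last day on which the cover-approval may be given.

October 30, 2020

November 27, 2020 minus 28 days is October 30, 2020. That is a Friday, so no adjustment is needed.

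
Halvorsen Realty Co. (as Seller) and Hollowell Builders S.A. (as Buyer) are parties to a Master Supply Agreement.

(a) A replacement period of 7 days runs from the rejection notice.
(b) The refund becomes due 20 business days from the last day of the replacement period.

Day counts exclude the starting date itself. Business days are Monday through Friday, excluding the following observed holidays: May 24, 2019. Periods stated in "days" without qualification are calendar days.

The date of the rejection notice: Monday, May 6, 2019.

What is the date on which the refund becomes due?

June 11, 2019

The last day of the replacement period: 7 calendar days after May 6, 2019 is May 13, 2019.
From Monday, May 13, 2019, 20 business days (May 14, May 15, May 16, May 17, …, Jun 7, Jun 10, Jun 11, skipping weekends and the listed holiday on May 24) brings us to Tuesday, June 11, 2019, which is the date on which the refund becomes due.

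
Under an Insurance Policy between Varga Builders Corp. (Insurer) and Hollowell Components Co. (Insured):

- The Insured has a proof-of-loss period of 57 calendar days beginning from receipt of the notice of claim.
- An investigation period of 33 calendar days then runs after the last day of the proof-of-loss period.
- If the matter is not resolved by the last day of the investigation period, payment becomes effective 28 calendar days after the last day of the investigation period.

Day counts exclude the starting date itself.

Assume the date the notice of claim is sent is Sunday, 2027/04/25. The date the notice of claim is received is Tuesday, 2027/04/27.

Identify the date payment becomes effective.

2027/08/23

The last day of the proof-of-loss period: 57 calendar days after 2027/04/27 is 2027/06/23.
The last day of the investigation period: 33 calendar days after 2027/06/23 is 2027/07/26.
The date payment becomes effective: 2027/07/26 + 28 days = 2027/08/23.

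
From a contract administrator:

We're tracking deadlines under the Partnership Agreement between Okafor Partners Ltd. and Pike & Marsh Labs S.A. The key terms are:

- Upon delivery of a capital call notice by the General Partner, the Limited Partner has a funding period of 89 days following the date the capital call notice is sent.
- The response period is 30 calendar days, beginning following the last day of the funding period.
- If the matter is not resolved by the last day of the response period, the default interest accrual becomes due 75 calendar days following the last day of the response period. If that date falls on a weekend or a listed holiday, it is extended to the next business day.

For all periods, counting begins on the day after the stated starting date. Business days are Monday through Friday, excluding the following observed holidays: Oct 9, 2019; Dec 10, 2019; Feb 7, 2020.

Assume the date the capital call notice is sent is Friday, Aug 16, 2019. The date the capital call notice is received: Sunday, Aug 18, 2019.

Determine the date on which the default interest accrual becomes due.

Feb 26, 2020

The last day of the funding period: 89 calendar days after Aug 16, 2019 is Nov 13, 2019.
The last day of the response period: Nov 13, 2019 + 30 days = Dec 13, 2019.
The date on which the default interest accrual becomes due: 75 calendar days after Dec 13, 2019 is Feb 26, 2020. Feb 26, 2020 is a Wednesday and is not a listed holiday, so no roll-forward applies.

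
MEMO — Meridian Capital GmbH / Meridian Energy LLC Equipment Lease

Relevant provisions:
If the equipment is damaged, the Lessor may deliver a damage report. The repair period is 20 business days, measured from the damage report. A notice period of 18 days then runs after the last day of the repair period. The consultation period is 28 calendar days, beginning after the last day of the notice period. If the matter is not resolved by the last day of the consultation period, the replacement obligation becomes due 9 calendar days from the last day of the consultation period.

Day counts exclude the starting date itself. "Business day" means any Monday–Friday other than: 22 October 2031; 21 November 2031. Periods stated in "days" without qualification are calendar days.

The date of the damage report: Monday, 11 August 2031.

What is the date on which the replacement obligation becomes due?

The last day of the repair period: counting 20 business days from Monday, 11 August 2031 (Aug 12, Aug 13, Aug 14, Aug 15, …, Sep 4, Sep 5, Sep 8, skipping weekends) reaches Monday, 8 September 2031.
The last day of the notice period: 18 calendar days after 8 September 2031 is 26 September 2031.
The last day of the consultation period: 28 calendar days after 26 September 2031 is 24 October 2031.
The date on which the replacement obligation becomes due: 9 calendar days after 24 October 2031 is 2 November 2031.

2 November 2031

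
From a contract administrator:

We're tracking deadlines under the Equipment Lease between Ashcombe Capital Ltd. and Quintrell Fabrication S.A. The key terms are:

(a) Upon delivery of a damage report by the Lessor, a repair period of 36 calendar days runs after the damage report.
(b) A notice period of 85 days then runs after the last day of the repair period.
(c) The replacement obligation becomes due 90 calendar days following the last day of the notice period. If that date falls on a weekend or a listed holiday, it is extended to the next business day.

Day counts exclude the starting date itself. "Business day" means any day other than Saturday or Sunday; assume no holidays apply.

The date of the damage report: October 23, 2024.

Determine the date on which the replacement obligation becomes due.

May 22, 2025

Adding 36 calendar days to October 23, 2024 gives November 28, 2024, which is the last day of the repair period.
The last day of the notice period: 85 calendar days after November 28, 2024 is February 21, 2025.
The date on which the replacement obligation becomes due: 90 calendar days after February 21, 2025 is May 22, 2025. May 22, 2025 is a Thursday, so no roll-forward applies.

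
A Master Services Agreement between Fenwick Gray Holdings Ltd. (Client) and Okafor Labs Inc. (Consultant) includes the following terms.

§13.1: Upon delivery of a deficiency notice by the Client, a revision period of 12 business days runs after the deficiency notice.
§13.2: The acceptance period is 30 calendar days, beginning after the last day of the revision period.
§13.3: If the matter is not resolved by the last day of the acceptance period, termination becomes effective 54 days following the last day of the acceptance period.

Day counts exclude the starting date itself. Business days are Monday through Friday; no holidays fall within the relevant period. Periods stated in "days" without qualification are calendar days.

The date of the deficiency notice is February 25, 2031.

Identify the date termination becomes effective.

From Tuesday, February 25, 2031, 12 business days (Feb 26, Feb 27, Feb 28, Mar 3, …, Mar 11, Mar 12, Mar 13, skipping weekends) brings us to Thursday, March 13, 2031, which is the last day of the revision period.
The last day of the acceptance period: 30 calendar days after March 13, 2031 is April 12, 2031.
Adding 54 calendar days to April 12, 2031 gives June 5, 2031, which is the date termination becomes effective.

June 5, 2031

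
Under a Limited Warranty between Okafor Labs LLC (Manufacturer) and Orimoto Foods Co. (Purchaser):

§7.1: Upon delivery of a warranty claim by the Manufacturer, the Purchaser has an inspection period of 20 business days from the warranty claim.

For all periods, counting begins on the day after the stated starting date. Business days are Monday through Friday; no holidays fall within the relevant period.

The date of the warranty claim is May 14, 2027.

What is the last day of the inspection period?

The last day of the inspection period: counting 20 business days from Friday, May 14, 2027 (May 17, May 18, May 19, May 20, …, Jun 9, Jun 10, Jun 11, skipping weekends) reaches Friday, Jun 11, 2027.

Jun 11, 2027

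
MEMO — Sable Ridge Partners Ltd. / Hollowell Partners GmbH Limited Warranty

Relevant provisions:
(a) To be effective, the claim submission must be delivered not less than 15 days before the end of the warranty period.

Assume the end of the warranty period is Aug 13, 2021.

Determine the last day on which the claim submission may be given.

Aug 13, 2021 minus 15 days is Jul 29, 2021.

Jul 29, 2021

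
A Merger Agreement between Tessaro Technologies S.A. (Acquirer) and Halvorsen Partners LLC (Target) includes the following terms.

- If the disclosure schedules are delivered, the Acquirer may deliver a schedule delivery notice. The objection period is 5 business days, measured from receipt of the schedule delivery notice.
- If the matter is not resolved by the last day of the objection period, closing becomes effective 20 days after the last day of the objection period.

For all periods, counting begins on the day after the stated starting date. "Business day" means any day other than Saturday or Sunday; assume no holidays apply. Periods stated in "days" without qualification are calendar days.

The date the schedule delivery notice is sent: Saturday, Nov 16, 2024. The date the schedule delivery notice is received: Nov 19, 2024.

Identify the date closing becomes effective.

Dec 16, 2024

From Tuesday, Nov 19, 2024, 5 business days (Nov 20, Nov 21, Nov 22, Nov 25, Nov 26, skipping weekends) brings us to Tuesday, Nov 26, 2024, which is the last day of the objection period.
The date closing becomes effective: Nov 26, 2024 + 20 days = Dec 16, 2024.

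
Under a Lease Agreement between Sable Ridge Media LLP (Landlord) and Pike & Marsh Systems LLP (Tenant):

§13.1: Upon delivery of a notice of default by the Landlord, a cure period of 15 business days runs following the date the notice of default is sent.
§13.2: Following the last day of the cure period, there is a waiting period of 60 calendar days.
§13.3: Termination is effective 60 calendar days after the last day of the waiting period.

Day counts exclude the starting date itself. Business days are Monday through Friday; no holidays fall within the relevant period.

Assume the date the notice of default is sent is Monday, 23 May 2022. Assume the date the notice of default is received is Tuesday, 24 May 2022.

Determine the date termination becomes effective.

11 October 2022

The last day of the cure period: 15 business days after Monday, 23 May 2022, skipping weekends — May 24, May 25, May 26, May 27, …, Jun 9, Jun 10, Jun 13 — lands on Monday, 13 June 2022.
Adding 60 calendar days to 13 June 2022 gives 12 August 2022, which is the last day of the waiting period.
The date termination becomes effective: 12 August 2022 + 60 days = 11 October 2022.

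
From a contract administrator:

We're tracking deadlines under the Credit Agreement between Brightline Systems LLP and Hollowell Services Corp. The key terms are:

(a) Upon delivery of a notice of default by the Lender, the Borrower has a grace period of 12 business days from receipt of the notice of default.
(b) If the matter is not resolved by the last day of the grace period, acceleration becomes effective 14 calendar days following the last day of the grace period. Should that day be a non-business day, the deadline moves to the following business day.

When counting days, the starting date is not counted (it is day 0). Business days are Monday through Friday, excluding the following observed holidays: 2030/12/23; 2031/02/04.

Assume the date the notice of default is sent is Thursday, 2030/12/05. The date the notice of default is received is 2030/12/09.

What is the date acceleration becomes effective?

The last day of the grace period: 12 business days after Monday, 2030/12/09, skipping weekends and the listed holiday on Dec 23 — Dec 10, Dec 11, Dec 12, Dec 13, …, Dec 24, Dec 25, Dec 26 — lands on Thursday, 2030/12/26.
Adding 14 calendar days to 2030/12/26 gives 2031/01/09, which is the date acceleration becomes effective. 2031/01/09 is a Thursday and is not a listed holiday, so no roll-forward applies.

2031/01/09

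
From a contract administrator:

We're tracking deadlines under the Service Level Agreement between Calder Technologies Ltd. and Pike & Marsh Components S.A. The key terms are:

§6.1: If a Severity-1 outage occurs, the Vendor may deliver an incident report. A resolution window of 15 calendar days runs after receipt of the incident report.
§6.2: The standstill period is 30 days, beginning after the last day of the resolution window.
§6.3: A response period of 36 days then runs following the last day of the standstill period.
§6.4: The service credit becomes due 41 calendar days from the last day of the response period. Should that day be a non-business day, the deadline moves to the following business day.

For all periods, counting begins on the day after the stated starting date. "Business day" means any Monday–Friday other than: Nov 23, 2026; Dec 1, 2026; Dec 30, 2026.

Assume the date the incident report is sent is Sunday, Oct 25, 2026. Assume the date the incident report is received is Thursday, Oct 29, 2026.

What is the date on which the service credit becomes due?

Mar 1, 2027

The last day of the resolution window: 15 calendar days after Oct 29, 2026 is Nov 13, 2026.
Adding 30 calendar days to Nov 13, 2026 gives Dec 13, 2026, which is the last day of the standstill period.
Adding 36 calendar days to Dec 13, 2026 gives Jan 18, 2027, which is the last day of the response period.
The date on which the service credit becomes due: 41 calendar days after Jan 18, 2027 is Feb 28, 2027. That falls on a Sunday, so it rolls to the next business day, Monday, Mar 1, 2027.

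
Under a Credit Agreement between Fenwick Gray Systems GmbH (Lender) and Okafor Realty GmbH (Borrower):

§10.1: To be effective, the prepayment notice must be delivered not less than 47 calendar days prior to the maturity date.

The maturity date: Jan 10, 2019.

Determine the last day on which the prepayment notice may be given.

Nov 24, 2018

Jan 10, 2019 minus 47 days is Nov 24, 2018.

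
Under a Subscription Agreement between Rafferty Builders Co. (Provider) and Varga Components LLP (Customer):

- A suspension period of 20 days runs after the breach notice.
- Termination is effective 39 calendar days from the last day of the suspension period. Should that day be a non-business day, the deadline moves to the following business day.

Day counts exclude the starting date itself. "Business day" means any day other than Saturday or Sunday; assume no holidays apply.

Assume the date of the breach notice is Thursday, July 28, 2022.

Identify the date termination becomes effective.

The last day of the suspension period: July 28, 2022 + 20 days = August 17, 2022.
Adding 39 calendar days to August 17, 2022 gives September 25, 2022, which is the date termination becomes effective. That falls on a Sunday, so it rolls to the next business day, Monday, September 26, 2022.

September 26, 2022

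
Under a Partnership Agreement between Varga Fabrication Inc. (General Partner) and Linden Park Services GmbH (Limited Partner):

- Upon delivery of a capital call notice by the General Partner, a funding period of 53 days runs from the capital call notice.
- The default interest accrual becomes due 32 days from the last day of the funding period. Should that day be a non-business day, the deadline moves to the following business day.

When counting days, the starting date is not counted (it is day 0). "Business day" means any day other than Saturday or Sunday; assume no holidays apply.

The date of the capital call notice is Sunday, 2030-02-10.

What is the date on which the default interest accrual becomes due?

2030-05-06

Adding 53 calendar days to 2030-02-10 gives 2030-04-04, which is the last day of the funding period.
The date on which the default interest accrual becomes due: 2030-04-04 + 32 days = 2030-05-06. 2030-05-06 is a Monday, so no roll-forward applies.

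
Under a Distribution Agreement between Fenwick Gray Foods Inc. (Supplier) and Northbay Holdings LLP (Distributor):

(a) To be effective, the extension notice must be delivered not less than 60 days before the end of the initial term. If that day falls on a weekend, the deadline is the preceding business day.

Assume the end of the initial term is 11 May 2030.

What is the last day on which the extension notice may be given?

12 March 2030

11 May 2030 minus 60 days is 12 March 2030. That is a Tuesday, so no adjustment is needed.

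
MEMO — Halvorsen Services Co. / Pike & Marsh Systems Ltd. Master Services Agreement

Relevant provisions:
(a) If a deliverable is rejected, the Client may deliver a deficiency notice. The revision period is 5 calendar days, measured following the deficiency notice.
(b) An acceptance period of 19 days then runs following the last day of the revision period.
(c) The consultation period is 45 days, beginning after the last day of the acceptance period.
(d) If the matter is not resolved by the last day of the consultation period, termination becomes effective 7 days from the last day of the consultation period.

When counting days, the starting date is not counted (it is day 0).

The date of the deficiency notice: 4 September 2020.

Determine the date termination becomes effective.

Adding 5 calendar days to 4 September 2020 gives 9 September 2020, which is the last day of the revision period.
Adding 19 calendar days to 9 September 2020 gives 28 September 2020, which is the last day of the acceptance period.
Adding 45 calendar days to 28 September 2020 gives 12 November 2020, which is the last day of the consultation period.
The date termination becomes effective: 7 calendar days after 12 November 2020 is 19 November 2020.

19 November 2020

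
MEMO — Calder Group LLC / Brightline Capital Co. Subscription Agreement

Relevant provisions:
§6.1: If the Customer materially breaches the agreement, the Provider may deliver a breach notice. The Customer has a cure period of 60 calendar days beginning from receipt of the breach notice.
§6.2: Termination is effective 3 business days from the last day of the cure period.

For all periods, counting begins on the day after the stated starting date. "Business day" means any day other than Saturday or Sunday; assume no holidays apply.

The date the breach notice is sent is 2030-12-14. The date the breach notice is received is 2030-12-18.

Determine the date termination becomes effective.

2031-02-19

The last day of the cure period: 60 calendar days after 2030-12-18 is 2031-02-16.
From Sunday, 2031-02-16, 3 business days (Feb 17, Feb 18, Feb 19, skipping weekends) brings us to Wednesday, 2031-02-19, which is the date termination becomes effective.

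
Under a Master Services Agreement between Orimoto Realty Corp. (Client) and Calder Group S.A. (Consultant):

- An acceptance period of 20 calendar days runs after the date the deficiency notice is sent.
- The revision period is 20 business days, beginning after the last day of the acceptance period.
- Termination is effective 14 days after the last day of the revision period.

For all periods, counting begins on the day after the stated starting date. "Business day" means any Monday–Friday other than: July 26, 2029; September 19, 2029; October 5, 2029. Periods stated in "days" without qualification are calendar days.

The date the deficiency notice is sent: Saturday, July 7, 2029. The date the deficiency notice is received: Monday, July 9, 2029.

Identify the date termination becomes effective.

September 7, 2029

The last day of the acceptance period: July 7, 2029 + 20 days = July 27, 2029.
From Friday, July 27, 2029, 20 business days (Jul 30, Jul 31, Aug 1, Aug 2, …, Aug 22, Aug 23, Aug 24, skipping weekends) brings us to Friday, August 24, 2029, which is the last day of the revision period.
Adding 14 calendar days to August 24, 2029 gives September 7, 2029, which is the date termination becomes effective.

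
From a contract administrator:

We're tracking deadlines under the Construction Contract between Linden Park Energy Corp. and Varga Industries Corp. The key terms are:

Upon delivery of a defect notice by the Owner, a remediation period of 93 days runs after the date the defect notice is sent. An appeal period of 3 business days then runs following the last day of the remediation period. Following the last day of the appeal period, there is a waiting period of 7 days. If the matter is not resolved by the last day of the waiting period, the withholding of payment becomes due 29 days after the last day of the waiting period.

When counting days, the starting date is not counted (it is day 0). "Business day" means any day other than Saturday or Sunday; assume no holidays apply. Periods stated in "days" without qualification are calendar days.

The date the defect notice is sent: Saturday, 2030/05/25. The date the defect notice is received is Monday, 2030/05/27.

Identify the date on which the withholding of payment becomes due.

The last day of the remediation period: 93 calendar days after 2030/05/25 is 2030/08/26.
The last day of the appeal period: counting 3 business days from Monday, 2030/08/26 (Aug 27, Aug 28, Aug 29, skipping weekends) reaches Thursday, 2030/08/29.
Adding 7 calendar days to 2030/08/29 gives 2030/09/05, which is the last day of the waiting period.
Adding 29 calendar days to 2030/09/05 gives 2030/10/04, which is the date on which the withholding of payment becomes due.

2030/10/04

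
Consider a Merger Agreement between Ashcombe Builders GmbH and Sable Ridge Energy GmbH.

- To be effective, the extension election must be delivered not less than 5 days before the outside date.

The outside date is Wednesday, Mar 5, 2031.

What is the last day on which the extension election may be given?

Feb 28, 2031

Counting back 5 calendar days from Mar 5, 2031 gives Feb 28, 2031.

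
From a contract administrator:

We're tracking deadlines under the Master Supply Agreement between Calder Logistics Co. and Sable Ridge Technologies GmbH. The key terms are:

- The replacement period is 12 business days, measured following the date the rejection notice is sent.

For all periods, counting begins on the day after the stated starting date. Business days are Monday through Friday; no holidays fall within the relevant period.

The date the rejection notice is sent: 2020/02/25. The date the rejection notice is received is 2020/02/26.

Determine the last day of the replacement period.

2020/03/12

The last day of the replacement period: 12 business days after Tuesday, 2020/02/25, skipping weekends — Feb 26, Feb 27, Feb 28, Mar 2, …, Mar 10, Mar 11, Mar 12 — lands on Thursday, 2020/03/12.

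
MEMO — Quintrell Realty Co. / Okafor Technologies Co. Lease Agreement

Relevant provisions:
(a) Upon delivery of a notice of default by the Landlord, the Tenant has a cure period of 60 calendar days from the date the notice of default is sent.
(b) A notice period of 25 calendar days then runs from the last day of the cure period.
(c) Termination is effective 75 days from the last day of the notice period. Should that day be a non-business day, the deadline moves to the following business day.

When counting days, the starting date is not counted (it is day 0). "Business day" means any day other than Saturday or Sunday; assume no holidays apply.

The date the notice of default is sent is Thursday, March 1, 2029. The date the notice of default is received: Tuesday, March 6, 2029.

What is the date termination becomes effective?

August 8, 2029

The last day of the cure period: 60 calendar days after March 1, 2029 is April 30, 2029.
The last day of the notice period: April 30, 2029 + 25 days = May 25, 2029.
The date termination becomes effective: 75 calendar days after May 25, 2029 is August 8, 2029. August 8, 2029 is a Wednesday, so no roll-forward applies.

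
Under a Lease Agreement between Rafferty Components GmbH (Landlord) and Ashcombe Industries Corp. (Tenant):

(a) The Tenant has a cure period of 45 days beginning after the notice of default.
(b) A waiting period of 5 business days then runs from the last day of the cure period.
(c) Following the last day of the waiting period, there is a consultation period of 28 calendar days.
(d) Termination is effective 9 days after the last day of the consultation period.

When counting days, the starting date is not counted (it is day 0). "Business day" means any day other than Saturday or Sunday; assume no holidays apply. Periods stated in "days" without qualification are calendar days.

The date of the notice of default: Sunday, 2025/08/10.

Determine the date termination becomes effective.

2025/11/07

Adding 45 calendar days to 2025/08/10 gives 2025/09/24, which is the last day of the cure period.
The last day of the waiting period: 5 business days after Wednesday, 2025/09/24, skipping weekends — Sep 25, Sep 26, Sep 29, Sep 30, Oct 1 — lands on Wednesday, 2025/10/01.
Adding 28 calendar days to 2025/10/01 gives 2025/10/29, which is the last day of the consultation period.
The date termination becomes effective: 9 calendar days after 2025/10/29 is 2025/11/07.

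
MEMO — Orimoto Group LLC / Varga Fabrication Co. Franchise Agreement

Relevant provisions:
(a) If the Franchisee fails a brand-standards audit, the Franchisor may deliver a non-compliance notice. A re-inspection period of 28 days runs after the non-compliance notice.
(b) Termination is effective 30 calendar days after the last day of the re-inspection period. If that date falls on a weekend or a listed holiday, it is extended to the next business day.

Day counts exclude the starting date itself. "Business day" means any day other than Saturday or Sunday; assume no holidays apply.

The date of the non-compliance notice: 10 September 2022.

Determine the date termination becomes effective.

7 November 2022

Adding 28 calendar days to 10 September 2022 gives 8 October 2022, which is the last day of the re-inspection period.
The date termination becomes effective: 30 calendar days after 8 October 2022 is 7 November 2022. 7 November 2022 is a Monday, so no roll-forward applies.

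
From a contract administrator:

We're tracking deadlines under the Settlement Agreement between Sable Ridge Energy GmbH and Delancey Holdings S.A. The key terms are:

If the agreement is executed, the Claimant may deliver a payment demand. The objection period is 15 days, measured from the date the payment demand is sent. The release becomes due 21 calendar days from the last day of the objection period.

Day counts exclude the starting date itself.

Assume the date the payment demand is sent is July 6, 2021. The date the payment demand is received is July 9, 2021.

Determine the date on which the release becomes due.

The last day of the objection period: July 6, 2021 + 15 days = July 21, 2021.
The date on which the release becomes due: 21 calendar days after July 21, 2021 is August 11, 2021.

August 11, 2021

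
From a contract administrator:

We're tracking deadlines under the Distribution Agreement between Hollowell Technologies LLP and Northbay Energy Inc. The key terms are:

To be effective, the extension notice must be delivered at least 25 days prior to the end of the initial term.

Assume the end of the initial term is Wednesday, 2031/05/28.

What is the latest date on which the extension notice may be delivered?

2031/05/03

2031/05/28 minus 25 days is 2031/05/03.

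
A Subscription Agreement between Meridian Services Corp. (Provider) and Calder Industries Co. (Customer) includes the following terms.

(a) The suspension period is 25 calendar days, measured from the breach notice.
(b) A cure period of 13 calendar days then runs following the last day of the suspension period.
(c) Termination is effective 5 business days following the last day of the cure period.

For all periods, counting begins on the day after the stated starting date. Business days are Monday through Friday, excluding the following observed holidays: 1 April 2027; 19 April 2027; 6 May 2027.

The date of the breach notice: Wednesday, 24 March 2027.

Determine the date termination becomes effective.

Adding 25 calendar days to 24 March 2027 gives 18 April 2027, which is the last day of the suspension period.
The last day of the cure period: 13 calendar days after 18 April 2027 is 1 May 2027.
From Saturday, 1 May 2027, 5 business days (May 3, May 4, May 5, May 7, May 10, skipping weekends and the listed holiday on May 6) brings us to Monday, 10 May 2027, which is the date termination becomes effective.

10 May 2027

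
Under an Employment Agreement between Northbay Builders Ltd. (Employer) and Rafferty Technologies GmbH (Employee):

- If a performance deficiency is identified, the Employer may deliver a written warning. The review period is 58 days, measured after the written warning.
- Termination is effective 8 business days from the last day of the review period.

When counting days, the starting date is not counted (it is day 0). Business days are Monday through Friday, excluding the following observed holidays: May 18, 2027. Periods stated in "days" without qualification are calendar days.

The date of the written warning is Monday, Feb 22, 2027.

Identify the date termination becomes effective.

May 3, 2027

The last day of the review period: Feb 22, 2027 + 58 days = Apr 21, 2027.
The date termination becomes effective: counting 8 business days from Wednesday, Apr 21, 2027 (Apr 22, Apr 23, Apr 26, Apr 27, Apr 28, Apr 29, Apr 30, May 3, skipping weekends) reaches Monday, May 3, 2027.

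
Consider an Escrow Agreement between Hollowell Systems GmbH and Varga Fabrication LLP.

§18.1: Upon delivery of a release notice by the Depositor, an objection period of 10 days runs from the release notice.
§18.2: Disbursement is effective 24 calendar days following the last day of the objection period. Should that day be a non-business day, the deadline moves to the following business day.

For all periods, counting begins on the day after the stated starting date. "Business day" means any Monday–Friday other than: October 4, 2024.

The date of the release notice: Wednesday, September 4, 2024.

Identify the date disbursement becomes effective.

October 8, 2024

Adding 10 calendar days to September 4, 2024 gives September 14, 2024, which is the last day of the objection period.
Adding 24 calendar days to September 14, 2024 gives October 8, 2024, which is the date disbursement becomes effective. October 8, 2024 is a Tuesday and is not a listed holiday, so no roll-forward applies.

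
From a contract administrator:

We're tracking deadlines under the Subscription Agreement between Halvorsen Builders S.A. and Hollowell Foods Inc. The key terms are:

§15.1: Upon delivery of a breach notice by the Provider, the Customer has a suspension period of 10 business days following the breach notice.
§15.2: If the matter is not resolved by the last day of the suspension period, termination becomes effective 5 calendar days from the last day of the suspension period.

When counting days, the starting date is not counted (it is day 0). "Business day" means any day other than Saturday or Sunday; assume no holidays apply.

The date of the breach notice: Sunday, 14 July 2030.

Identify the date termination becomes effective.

From Sunday, 14 July 2030, 10 business days (Jul 15, Jul 16, Jul 17, Jul 18, Jul 19, Jul 22, Jul 23, Jul 24, Jul 25, Jul 26, skipping weekends) brings us to Friday, 26 July 2030, which is the last day of the suspension period.
The date termination becomes effective: 5 calendar days after 26 July 2030 is 31 July 2030.

31 July 2030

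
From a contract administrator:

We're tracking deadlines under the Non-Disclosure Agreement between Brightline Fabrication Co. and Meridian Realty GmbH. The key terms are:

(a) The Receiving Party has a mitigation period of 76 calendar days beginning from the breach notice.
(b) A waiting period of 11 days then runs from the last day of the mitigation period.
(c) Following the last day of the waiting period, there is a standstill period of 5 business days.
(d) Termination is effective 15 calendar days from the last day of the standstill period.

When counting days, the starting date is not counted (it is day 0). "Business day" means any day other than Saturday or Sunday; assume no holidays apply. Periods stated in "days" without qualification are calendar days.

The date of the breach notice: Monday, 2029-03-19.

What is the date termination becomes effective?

2029-07-06

The last day of the mitigation period: 76 calendar days after 2029-03-19 is 2029-06-03.
The last day of the waiting period: 2029-06-03 + 11 days = 2029-06-14.
From Thursday, 2029-06-14, 5 business days (Jun 15, Jun 18, Jun 19, Jun 20, Jun 21, skipping weekends) brings us to Thursday, 2029-06-21, which is the last day of the standstill period.
The date termination becomes effective: 15 calendar days after 2029-06-21 is 2029-07-06.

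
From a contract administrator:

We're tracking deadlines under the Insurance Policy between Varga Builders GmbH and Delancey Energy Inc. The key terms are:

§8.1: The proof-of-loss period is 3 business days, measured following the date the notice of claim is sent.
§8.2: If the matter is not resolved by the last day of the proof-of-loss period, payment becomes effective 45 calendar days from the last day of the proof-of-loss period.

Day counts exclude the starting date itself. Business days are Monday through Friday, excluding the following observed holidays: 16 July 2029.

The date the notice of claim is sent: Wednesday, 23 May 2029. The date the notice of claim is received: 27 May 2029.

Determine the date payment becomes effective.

12 July 2029

From Wednesday, 23 May 2029, 3 business days (May 24, May 25, May 28, skipping weekends) brings us to Monday, 28 May 2029, which is the last day of the proof-of-loss period.
The date payment becomes effective: 45 calendar days after 28 May 2029 is 12 July 2029.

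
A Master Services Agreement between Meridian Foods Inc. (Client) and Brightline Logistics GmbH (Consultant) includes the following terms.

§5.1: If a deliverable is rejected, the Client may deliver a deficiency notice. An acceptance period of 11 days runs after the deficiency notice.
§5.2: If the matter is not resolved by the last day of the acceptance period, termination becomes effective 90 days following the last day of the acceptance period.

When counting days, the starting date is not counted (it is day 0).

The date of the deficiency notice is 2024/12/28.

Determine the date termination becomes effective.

The last day of the acceptance period: 2024/12/28 + 11 days = 2025/01/08.
Adding 90 calendar days to 2025/01/08 gives 2025/04/08, which is the date termination becomes effective.

2025/04/08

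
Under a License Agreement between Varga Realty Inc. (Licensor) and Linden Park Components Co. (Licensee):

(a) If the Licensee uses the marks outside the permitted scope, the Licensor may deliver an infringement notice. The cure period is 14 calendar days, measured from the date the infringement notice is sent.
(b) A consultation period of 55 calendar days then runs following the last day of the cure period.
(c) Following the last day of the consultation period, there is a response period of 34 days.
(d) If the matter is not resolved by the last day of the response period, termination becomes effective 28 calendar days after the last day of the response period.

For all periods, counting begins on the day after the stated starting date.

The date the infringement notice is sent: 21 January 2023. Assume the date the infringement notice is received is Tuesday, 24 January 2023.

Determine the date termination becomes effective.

1 June 2023

The last day of the cure period: 21 January 2023 + 14 days = 4 February 2023.
The last day of the consultation period: 55 calendar days after 4 February 2023 is 31 March 2023.
The last day of the response period: 34 calendar days after 31 March 2023 is 4 May 2023.
Adding 28 calendar days to 4 May 2023 gives 1 June 2023, which is the date termination becomes effective.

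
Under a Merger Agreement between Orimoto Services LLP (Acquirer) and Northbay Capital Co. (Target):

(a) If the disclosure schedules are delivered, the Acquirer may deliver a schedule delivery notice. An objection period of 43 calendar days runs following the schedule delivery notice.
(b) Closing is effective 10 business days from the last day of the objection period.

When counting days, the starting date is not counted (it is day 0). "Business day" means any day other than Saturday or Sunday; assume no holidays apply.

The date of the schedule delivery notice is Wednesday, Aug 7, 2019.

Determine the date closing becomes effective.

The last day of the objection period: Aug 7, 2019 + 43 days = Sep 19, 2019.
The date closing becomes effective: counting 10 business days from Thursday, Sep 19, 2019 (Sep 20, Sep 23, Sep 24, Sep 25, Sep 26, Sep 27, Sep 30, Oct 1, Oct 2, Oct 3, skipping weekends) reaches Thursday, Oct 3, 2019.

Oct 3, 2019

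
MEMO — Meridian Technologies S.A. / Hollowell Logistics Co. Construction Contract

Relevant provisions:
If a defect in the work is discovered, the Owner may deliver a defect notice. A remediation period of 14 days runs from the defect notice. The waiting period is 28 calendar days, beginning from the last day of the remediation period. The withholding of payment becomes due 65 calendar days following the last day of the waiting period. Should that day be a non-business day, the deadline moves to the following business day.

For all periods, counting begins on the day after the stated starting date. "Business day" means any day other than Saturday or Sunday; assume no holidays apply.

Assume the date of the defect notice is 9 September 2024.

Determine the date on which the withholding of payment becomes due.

25 December 2024

The last day of the remediation period: 9 September 2024 + 14 days = 23 September 2024.
The last day of the waiting period: 23 September 2024 + 28 days = 21 October 2024.
Adding 65 calendar days to 21 October 2024 gives 25 December 2024, which is the date on which the withholding of payment becomes due. 25 December 2024 is a Wednesday, so no roll-forward applies.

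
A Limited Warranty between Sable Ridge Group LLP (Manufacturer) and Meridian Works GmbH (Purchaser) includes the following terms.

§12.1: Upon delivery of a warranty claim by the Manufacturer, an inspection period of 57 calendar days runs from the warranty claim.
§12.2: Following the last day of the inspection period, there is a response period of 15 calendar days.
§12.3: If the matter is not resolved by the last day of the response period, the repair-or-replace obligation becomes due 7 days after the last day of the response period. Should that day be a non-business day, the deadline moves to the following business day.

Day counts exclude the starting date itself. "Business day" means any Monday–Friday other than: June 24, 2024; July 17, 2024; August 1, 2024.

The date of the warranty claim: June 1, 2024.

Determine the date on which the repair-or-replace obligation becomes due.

The last day of the inspection period: June 1, 2024 + 57 days = July 28, 2024.
Adding 15 calendar days to July 28, 2024 gives August 12, 2024, which is the last day of the response period.
The date on which the repair-or-replace obligation becomes due: 7 calendar days after August 12, 2024 is August 19, 2024. August 19, 2024 is a Monday and is not a listed holiday, so no roll-forward applies.

August 19, 2024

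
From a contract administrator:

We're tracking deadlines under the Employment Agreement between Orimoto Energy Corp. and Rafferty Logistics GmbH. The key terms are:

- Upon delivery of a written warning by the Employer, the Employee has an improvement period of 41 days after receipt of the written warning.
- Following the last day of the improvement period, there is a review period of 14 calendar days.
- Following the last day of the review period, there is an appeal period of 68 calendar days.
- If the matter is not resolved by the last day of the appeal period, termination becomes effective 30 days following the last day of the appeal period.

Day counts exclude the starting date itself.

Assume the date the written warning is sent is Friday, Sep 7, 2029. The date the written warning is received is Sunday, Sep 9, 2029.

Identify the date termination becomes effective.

The last day of the improvement period: Sep 9, 2029 + 41 days = Oct 20, 2029.
The last day of the review period: Oct 20, 2029 + 14 days = Nov 3, 2029.
The last day of the appeal period: Nov 3, 2029 + 68 days = Jan 10, 2030.
Adding 30 calendar days to Jan 10, 2030 gives Feb 9, 2030, which is the date termination becomes effective.

Feb 9, 2030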